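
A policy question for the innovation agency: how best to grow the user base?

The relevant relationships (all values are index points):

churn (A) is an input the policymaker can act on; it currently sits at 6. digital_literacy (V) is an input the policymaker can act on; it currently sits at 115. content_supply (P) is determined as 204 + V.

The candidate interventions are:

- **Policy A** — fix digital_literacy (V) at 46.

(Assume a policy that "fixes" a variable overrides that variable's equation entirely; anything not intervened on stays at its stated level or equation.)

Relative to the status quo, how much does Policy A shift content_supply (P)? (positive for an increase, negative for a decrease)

-69

Baseline:
  V = 115
  P = 204 + 115 = 319
Policy A (V := 46):
  V = 46
  P = 204 + 46 = 250
Change in P: 250 − 319 = -69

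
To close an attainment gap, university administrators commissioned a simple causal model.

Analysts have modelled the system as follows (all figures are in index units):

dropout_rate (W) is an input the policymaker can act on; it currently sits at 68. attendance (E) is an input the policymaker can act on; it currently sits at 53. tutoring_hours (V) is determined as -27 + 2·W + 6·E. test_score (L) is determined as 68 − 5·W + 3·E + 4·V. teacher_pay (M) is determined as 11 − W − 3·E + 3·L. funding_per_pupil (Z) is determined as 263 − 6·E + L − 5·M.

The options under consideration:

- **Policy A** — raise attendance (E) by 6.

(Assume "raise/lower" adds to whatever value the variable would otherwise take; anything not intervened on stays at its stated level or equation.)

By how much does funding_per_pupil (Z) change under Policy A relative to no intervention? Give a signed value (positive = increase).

-2214

Baseline:
  W = 68
  E = 53
  V = -27 + 2·68 + 6·53 = 427
  L = 68 − 5·68 + 3·53 + 4·427 = 1595
  M = 11 − 68 − 3·53 + 3·1595 = 4569
  Z = 263 − 6·53 + 1595 − 5·4569 = -21305
Policy A (E + 6):
  W = 68
  E = 53 + 6 = 59
  V = -27 + 2·68 + 6·59 = 463
  L = 68 − 5·68 + 3·59 + 4·463 = 1757
  M = 11 − 68 − 3·59 + 3·1757 = 5037
  Z = 263 − 6·59 + 1757 − 5·5037 = -23519
Change in Z: -23519 − (-21305) = -2214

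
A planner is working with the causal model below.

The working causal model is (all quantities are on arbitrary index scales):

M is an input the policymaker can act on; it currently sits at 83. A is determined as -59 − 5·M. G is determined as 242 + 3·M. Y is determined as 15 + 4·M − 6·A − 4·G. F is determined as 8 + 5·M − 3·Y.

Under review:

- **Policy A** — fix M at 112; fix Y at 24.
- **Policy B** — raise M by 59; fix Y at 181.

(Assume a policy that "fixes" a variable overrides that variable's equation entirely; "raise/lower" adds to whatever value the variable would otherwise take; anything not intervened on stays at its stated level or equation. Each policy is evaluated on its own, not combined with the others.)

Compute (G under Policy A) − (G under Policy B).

-90

Policy A (M := 112, Y := 24):
  M = 112
  G = 242 + 3·112 = 578
Policy B (M + 59, Y := 181):
  M = 83 + 59 = 142
  G = 242 + 3·142 = 668
G: 578 − 668 = -90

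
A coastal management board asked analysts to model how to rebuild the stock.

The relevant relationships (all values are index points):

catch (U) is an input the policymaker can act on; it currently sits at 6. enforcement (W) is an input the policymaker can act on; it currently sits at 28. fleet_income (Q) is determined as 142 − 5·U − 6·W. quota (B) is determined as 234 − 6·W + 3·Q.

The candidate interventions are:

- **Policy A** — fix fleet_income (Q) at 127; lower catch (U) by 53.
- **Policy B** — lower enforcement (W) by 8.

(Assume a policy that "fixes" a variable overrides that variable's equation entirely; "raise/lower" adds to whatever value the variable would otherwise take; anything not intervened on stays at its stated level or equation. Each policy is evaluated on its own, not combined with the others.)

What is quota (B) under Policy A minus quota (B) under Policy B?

357

Policy A (Q := 127, U − 53):
  U = 6 − 53 = -47
  W = 28
  Q = 127
  B = 234 − 6·28 + 3·127 = 447
Policy B (W − 8):
  U = 6
  W = 28 − 8 = 20
  Q = 142 − 5·6 − 6·20 = -8
  B = 234 − 6·20 + 3·(-8) = 90
B: 447 − 90 = 357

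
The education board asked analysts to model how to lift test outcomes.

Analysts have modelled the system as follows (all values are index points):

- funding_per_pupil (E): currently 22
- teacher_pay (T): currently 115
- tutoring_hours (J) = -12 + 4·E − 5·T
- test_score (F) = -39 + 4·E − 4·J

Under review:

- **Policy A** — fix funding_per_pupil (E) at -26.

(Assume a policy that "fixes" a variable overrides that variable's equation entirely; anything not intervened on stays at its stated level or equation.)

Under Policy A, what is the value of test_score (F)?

2621

Policy A (E := -26):
  E = -26
  T = 115
  J = -12 + 4·(-26) − 5·115 = -691
  F = -39 + 4·(-26) − 4·(-691) = 2621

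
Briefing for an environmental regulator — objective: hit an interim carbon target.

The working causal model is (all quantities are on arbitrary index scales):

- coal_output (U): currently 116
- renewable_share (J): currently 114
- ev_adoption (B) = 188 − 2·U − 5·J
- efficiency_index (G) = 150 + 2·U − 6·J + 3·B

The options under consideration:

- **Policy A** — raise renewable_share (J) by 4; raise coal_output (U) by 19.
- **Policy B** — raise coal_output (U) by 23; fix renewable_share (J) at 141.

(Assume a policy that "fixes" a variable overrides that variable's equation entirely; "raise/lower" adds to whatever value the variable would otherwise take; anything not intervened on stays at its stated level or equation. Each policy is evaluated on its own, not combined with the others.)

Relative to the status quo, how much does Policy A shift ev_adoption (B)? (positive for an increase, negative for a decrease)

Baseline:
  U = 116
  J = 114
  B = 188 − 2·116 − 5·114 = -614
Policy A (J + 4, U + 19):
  U = 116 + 19 = 135
  J = 114 + 4 = 118
  B = 188 − 2·135 − 5·118 = -672
Change in B: -672 − (-614) = -58

-58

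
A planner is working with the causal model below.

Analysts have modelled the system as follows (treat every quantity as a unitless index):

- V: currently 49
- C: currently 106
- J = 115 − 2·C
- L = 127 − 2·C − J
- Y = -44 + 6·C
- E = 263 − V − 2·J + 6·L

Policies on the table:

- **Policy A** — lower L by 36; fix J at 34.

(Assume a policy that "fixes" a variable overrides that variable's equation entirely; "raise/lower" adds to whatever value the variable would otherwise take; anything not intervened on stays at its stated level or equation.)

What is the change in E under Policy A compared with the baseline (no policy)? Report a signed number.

Baseline:
  V = 49
  C = 106
  J = 115 − 2·106 = -97
  L = 127 − 2·106 − (-97) = 12
  E = 263 − 49 − 2·(-97) + 6·12 = 480
Policy A (L − 36, J := 34):
  V = 49
  C = 106
  J = 34
  L = 127 − 2·106 − 34 (−36 from intervention) = -155
  E = 263 − 49 − 2·34 + 6·(-155) = -784
Change in E: -784 − 480 = -1264

-1264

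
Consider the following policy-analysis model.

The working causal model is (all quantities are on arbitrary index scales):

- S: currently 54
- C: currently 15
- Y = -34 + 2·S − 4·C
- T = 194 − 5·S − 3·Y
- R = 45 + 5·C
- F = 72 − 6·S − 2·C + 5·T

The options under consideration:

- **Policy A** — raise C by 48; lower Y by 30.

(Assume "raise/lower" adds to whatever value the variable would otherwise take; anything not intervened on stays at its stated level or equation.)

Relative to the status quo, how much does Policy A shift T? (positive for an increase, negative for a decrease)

Baseline:
  S = 54
  C = 15
  Y = -34 + 2·54 − 4·15 = 14
  T = 194 − 5·54 − 3·14 = -118
Policy A (C + 48, Y − 30):
  S = 54
  C = 15 + 48 = 63
  Y = -34 + 2·54 − 4·63 (−30 from intervention) = -208
  T = 194 − 5·54 − 3·(-208) = 548
Change in T: 548 − (-118) = 666

666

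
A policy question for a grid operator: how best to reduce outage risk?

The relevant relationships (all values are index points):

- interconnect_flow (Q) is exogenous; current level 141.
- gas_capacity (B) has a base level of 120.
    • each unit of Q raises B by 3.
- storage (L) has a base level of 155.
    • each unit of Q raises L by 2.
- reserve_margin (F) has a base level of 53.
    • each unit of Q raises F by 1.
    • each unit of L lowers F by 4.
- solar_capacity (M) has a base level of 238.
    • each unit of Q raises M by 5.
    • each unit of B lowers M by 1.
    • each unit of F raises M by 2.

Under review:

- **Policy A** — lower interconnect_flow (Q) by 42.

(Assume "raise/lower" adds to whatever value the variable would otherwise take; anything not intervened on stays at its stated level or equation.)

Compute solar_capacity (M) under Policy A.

-2204

Policy A (Q − 42):
  Q = 141 − 42 = 99
  B = 120 + 3·99 = 417
  L = 155 + 2·99 = 353
  F = 53 + 99 − 4·353 = -1260
  M = 238 + 5·99 − 417 + 2·(-1260) = -2204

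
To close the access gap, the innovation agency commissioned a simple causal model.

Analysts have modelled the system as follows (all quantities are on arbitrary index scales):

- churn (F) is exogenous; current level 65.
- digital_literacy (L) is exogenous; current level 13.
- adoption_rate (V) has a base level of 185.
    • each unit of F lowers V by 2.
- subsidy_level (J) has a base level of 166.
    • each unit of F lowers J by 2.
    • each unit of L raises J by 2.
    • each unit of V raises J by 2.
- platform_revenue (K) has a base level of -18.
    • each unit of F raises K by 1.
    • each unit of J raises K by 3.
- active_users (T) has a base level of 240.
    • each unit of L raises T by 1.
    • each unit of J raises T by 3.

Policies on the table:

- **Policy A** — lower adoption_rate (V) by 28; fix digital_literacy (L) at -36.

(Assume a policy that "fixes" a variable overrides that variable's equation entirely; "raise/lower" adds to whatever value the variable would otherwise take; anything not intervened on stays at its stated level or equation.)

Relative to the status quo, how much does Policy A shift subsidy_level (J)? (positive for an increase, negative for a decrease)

-154

Baseline:
  F = 65
  L = 13
  V = 185 − 2·65 = 55
  J = 166 − 2·65 + 2·13 + 2·55 = 172
Policy A (V − 28, L := -36):
  F = 65
  L = -36
  V = 185 − 2·65 (−28 from intervention) = 27
  J = 166 − 2·65 + 2·(-36) + 2·27 = 18
Change in J: 18 − 172 = -154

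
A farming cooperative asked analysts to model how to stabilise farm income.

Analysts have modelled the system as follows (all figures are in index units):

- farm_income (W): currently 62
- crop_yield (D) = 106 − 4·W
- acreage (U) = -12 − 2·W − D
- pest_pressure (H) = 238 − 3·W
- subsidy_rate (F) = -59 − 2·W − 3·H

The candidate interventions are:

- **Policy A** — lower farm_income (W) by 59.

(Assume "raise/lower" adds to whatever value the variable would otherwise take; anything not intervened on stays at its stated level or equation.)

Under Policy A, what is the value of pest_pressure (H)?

Policy A (W − 59):
  W = 62 − 59 = 3
  H = 238 − 3·3 = 229

229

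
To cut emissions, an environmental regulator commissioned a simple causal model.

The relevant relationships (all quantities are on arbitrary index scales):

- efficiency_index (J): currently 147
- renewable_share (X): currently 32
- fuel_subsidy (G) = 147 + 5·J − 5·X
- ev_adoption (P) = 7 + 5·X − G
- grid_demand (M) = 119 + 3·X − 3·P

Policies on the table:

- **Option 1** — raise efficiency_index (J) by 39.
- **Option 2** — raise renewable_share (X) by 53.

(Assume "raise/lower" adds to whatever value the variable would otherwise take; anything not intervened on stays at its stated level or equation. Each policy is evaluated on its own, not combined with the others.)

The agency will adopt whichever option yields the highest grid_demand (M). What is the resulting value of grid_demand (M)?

Option 1 (J + 39):
  J = 147 + 39 = 186
  X = 32
  G = 147 + 5·186 − 5·32 = 917
  P = 7 + 5·32 − 917 = -750
  M = 119 + 3·32 − 3·(-750) = 2465
Option 2 (X + 53):
  J = 147
  X = 32 + 53 = 85
  G = 147 + 5·147 − 5·85 = 457
  P = 7 + 5·85 − 457 = -25
  M = 119 + 3·85 − 3·(-25) = 449
Comparing — Option 1: M=2465, Option 2: M=449. Highest is 2465 (Option 1).

2465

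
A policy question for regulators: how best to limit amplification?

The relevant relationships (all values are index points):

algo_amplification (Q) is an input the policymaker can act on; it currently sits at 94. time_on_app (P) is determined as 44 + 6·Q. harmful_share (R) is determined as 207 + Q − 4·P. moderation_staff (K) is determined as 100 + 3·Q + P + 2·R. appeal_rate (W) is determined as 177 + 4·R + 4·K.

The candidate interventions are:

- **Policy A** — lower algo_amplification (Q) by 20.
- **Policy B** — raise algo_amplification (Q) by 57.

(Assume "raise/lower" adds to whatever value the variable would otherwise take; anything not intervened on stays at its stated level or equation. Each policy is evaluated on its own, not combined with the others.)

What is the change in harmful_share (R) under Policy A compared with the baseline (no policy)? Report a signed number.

460

Baseline:
  Q = 94
  P = 44 + 6·94 = 608
  R = 207 + 94 − 4·608 = -2131
Policy A (Q − 20):
  Q = 94 − 20 = 74
  P = 44 + 6·74 = 488
  R = 207 + 74 − 4·488 = -1671
Change in R: -1671 − (-2131) = 460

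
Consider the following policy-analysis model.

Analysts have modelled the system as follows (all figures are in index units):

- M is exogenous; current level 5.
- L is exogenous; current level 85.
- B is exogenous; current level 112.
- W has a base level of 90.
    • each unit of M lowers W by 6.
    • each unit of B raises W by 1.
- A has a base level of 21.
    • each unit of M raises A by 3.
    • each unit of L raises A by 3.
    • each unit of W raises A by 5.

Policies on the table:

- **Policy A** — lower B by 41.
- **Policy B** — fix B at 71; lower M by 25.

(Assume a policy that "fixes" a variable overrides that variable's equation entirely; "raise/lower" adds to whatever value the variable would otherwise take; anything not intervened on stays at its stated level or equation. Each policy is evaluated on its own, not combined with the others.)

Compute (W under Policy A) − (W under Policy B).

Policy A (B − 41):
  M = 5
  B = 112 − 41 = 71
  W = 90 − 6·5 + 71 = 131
Policy B (B := 71, M − 25):
  M = 5 − 25 = -20
  B = 71
  W = 90 − 6·(-20) + 71 = 281
W: 131 − 281 = -150

-150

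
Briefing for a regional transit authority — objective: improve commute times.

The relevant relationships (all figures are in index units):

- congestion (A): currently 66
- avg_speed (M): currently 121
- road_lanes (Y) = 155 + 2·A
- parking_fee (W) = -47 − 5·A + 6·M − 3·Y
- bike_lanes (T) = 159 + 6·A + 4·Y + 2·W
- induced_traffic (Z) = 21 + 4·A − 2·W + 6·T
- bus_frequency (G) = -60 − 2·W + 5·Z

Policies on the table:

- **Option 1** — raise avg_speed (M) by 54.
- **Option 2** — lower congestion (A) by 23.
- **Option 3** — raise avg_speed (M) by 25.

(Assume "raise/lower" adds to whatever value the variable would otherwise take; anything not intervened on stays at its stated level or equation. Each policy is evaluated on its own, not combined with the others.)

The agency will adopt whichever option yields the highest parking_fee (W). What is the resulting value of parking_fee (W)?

-188

Option 1 (M + 54):
  A = 66
  M = 121 + 54 = 175
  Y = 155 + 2·66 = 287
  W = -47 − 5·66 + 6·175 − 3·287 = -188
Option 2 (A − 23):
  A = 66 − 23 = 43
  M = 121
  Y = 155 + 2·43 = 241
  W = -47 − 5·43 + 6·121 − 3·241 = -259
Option 3 (M + 25):
  A = 66
  M = 121 + 25 = 146
  Y = 155 + 2·66 = 287
  W = -47 − 5·66 + 6·146 − 3·287 = -362
Comparing — Option 1: W=-188, Option 2: W=-259, Option 3: W=-362. Highest is -188 (Option 1).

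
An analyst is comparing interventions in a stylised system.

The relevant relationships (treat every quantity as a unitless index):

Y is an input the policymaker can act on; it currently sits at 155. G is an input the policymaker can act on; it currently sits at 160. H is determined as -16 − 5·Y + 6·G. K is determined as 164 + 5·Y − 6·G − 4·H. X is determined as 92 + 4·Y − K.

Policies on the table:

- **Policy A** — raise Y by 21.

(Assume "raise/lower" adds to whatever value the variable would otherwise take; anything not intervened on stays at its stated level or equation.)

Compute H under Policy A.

Policy A (Y + 21):
  Y = 155 + 21 = 176
  G = 160
  H = -16 − 5·176 + 6·160 = 64

64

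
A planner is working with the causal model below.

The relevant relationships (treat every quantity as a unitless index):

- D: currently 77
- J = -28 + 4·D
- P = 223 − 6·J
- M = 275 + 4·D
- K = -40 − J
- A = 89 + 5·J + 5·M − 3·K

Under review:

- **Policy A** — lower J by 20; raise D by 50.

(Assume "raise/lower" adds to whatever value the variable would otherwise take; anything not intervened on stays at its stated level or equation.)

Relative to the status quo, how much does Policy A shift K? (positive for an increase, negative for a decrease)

-180

Baseline:
  D = 77
  J = -28 + 4·77 = 280
  K = -40 − 280 = -320
Policy A (J − 20, D + 50):
  D = 77 + 50 = 127
  J = -28 + 4·127 (−20 from intervention) = 460
  K = -40 − 460 = -500
Change in K: -500 − (-320) = -180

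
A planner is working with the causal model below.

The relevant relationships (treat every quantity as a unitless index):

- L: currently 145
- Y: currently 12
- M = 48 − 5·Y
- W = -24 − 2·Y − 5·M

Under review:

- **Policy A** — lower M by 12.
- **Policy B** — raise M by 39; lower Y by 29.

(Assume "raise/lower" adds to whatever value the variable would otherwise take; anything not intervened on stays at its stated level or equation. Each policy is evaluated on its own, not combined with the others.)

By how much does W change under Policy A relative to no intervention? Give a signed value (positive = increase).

Baseline:
  Y = 12
  M = 48 − 5·12 = -12
  W = -24 − 2·12 − 5·(-12) = 12
Policy A (M − 12):
  Y = 12
  M = 48 − 5·12 (−12 from intervention) = -24
  W = -24 − 2·12 − 5·(-24) = 72
Change in W: 72 − 12 = 60

60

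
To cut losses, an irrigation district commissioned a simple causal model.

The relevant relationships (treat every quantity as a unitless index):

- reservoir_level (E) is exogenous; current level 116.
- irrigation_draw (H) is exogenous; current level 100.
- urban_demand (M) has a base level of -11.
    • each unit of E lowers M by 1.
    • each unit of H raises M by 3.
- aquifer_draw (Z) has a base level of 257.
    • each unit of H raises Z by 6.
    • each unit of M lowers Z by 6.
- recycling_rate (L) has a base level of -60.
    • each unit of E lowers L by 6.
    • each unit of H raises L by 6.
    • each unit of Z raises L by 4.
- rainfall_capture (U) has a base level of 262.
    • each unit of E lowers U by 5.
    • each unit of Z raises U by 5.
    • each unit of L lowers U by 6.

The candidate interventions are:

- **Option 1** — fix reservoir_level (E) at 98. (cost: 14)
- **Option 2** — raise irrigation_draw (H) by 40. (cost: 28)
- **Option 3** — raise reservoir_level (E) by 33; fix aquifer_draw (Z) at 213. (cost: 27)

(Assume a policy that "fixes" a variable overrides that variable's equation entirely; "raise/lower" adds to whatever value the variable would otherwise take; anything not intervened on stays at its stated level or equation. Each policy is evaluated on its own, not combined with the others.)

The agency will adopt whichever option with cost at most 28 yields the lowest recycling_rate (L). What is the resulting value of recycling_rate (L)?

Option 1 (E := 98):
  E = 98
  H = 100
  M = -11 − 98 + 3·100 = 191
  Z = 257 + 6·100 − 6·191 = -289
  L = -60 − 6·98 + 6·100 + 4·(-289) = -1204
Option 2 (H + 40):
  E = 116
  H = 100 + 40 = 140
  M = -11 − 116 + 3·140 = 293
  Z = 257 + 6·140 − 6·293 = -661
  L = -60 − 6·116 + 6·140 + 4·(-661) = -2560
Option 3 (E + 33, Z := 213):
  E = 116 + 33 = 149
  H = 100
  M = -11 − 149 + 3·100 = 140
  Z = 213
  L = -60 − 6·149 + 6·100 + 4·213 = 498
Comparing — Option 1: L=-1204, Option 2: L=-2560, Option 3: L=498. Lowest is -2560 (Option 2).

-2560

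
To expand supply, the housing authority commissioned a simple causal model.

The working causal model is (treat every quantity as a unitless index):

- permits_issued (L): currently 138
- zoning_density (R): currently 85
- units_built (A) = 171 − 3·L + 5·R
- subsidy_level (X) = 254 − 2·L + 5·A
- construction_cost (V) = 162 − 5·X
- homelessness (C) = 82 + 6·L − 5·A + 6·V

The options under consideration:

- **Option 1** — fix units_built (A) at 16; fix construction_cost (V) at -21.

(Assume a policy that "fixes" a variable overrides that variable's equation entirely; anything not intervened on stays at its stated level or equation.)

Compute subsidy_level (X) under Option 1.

58

Option 1 (A := 16, V := -21):
  L = 138
  R = 85
  A = 16
  X = 254 − 2·138 + 5·16 = 58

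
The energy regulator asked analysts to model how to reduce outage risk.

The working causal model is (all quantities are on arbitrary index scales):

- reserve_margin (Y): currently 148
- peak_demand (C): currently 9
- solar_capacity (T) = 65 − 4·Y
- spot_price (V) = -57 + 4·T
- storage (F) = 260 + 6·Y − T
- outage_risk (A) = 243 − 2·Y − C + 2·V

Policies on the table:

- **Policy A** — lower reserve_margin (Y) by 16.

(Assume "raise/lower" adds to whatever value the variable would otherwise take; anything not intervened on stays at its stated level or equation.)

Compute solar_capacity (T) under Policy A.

Policy A (Y − 16):
  Y = 148 − 16 = 132
  T = 65 − 4·132 = -463

-463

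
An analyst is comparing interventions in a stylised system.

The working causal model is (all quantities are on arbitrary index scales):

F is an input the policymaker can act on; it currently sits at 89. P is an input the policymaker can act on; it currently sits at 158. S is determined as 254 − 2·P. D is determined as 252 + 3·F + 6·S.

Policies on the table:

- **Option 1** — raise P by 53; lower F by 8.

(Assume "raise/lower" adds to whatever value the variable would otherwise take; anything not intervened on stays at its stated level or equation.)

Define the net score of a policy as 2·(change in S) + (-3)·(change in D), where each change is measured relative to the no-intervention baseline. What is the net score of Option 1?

Baseline:
  F = 89
  P = 158
  S = 254 − 2·158 = -62
  D = 252 + 3·89 + 6·(-62) = 147
Option 1 (P + 53, F − 8):
  F = 89 − 8 = 81
  P = 158 + 53 = 211
  S = 254 − 2·211 = -168
  D = 252 + 3·81 + 6·(-168) = -513
ΔS = -168 − (-62) = -106; ΔD = -513 − 147 = -660
Score = 2·(-106) + (-3)·(-660) = 1768

1768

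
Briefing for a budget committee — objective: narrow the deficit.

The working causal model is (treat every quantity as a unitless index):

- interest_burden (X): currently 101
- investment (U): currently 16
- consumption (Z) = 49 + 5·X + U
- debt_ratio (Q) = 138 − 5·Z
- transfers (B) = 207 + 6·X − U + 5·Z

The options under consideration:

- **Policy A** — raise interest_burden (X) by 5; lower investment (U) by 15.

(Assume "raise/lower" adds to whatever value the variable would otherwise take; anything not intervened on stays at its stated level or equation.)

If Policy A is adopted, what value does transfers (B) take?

3742

Policy A (X + 5, U − 15):
  X = 101 + 5 = 106
  U = 16 − 15 = 1
  Z = 49 + 5·106 + 1 = 580
  B = 207 + 6·106 − 1 + 5·580 = 3742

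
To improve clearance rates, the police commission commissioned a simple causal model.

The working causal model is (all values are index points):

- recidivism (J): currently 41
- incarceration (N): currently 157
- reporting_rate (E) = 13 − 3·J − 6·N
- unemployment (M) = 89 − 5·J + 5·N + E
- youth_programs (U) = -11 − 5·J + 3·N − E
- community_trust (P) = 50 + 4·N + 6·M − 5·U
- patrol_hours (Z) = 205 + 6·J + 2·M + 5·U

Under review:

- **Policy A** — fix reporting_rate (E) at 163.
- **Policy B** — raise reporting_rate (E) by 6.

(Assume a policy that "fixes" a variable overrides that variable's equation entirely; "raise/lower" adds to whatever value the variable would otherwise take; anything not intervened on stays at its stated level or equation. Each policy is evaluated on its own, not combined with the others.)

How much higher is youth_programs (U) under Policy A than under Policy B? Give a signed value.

-1209

Policy A (E := 163):
  J = 41
  N = 157
  E = 163
  U = -11 − 5·41 + 3·157 − 163 = 92
Policy B (E + 6):
  J = 41
  N = 157
  E = 13 − 3·41 − 6·157 (+6 from intervention) = -1046
  U = -11 − 5·41 + 3·157 − (-1046) = 1301
U: 92 − 1301 = -1209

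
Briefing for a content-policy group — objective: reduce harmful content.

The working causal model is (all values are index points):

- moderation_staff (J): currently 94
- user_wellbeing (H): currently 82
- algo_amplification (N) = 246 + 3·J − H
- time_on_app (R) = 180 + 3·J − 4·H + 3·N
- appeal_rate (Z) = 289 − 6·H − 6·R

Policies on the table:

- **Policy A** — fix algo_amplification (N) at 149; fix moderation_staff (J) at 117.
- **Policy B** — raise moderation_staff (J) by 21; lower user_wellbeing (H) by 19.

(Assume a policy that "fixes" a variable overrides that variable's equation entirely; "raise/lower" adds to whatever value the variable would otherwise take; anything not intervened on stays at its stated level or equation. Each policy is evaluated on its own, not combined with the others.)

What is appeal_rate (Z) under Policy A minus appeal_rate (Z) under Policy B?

Policy A (N := 149, J := 117):
  J = 117
  H = 82
  N = 149
  R = 180 + 3·117 − 4·82 + 3·149 = 650
  Z = 289 − 6·82 − 6·650 = -4103
Policy B (J + 21, H − 19):
  J = 94 + 21 = 115
  H = 82 − 19 = 63
  N = 246 + 3·115 − 63 = 528
  R = 180 + 3·115 − 4·63 + 3·528 = 1857
  Z = 289 − 6·63 − 6·1857 = -11231
Z: -4103 − (-11231) = 7128

7128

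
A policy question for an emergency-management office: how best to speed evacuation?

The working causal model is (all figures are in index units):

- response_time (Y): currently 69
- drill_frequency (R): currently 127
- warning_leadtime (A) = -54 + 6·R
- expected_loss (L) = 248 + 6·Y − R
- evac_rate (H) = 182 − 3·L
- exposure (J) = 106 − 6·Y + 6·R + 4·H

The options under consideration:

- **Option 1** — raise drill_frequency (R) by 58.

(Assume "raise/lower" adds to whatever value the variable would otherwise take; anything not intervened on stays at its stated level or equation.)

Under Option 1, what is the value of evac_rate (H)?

-1249

Option 1 (R + 58):
  Y = 69
  R = 127 + 58 = 185
  L = 248 + 6·69 − 185 = 477
  H = 182 − 3·477 = -1249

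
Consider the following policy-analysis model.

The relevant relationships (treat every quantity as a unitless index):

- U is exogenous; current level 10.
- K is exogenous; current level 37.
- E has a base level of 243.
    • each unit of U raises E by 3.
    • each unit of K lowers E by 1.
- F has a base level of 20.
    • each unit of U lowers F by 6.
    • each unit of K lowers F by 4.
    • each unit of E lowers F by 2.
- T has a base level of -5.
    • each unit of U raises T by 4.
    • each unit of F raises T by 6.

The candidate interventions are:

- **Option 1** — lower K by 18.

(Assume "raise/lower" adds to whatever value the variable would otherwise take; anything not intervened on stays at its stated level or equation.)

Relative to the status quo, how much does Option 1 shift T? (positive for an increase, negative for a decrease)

Baseline:
  U = 10
  K = 37
  E = 243 + 3·10 − 37 = 236
  F = 20 − 6·10 − 4·37 − 2·236 = -660
  T = -5 + 4·10 + 6·(-660) = -3925
Option 1 (K − 18):
  U = 10
  K = 37 − 18 = 19
  E = 243 + 3·10 − 19 = 254
  F = 20 − 6·10 − 4·19 − 2·254 = -624
  T = -5 + 4·10 + 6·(-624) = -3709
Change in T: -3709 − (-3925) = 216

216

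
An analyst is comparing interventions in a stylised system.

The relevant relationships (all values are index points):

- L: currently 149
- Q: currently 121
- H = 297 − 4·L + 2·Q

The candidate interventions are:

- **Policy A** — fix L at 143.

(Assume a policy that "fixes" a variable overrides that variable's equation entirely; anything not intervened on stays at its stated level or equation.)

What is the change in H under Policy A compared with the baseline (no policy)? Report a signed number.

Baseline:
  L = 149
  Q = 121
  H = 297 − 4·149 + 2·121 = -57
Policy A (L := 143):
  L = 143
  Q = 121
  H = 297 − 4·143 + 2·121 = -33
Change in H: -33 − (-57) = 24

24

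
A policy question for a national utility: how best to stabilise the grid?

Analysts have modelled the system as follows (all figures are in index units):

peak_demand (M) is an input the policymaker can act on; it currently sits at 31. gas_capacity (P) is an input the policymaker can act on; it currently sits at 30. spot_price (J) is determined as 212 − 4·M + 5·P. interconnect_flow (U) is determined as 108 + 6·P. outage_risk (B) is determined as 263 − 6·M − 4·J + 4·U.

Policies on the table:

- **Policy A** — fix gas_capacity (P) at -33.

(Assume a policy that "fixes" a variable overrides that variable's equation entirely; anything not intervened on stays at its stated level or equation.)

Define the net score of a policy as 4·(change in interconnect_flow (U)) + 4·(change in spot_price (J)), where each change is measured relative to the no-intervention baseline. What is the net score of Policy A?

Baseline:
  M = 31
  P = 30
  J = 212 − 4·31 + 5·30 = 238
  U = 108 + 6·30 = 288
Policy A (P := -33):
  M = 31
  P = -33
  J = 212 − 4·31 + 5·(-33) = -77
  U = 108 + 6·(-33) = -90
ΔU = -90 − 288 = -378; ΔJ = -77 − 238 = -315
Score = 4·(-378) + 4·(-315) = -2772

-2772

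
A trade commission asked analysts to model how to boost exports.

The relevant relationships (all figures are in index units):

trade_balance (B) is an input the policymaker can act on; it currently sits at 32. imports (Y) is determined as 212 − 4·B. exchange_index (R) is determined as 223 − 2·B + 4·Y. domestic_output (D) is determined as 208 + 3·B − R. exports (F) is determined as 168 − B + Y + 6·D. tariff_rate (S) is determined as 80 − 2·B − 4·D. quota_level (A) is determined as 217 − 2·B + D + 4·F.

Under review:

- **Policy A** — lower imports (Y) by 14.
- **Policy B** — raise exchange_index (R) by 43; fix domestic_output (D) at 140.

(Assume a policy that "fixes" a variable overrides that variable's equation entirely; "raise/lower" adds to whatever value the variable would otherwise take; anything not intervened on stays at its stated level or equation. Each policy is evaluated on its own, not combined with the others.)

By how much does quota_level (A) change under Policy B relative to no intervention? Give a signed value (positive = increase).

8275

Baseline:
  B = 32
  Y = 212 − 4·32 = 84
  R = 223 − 2·32 + 4·84 = 495
  D = 208 + 3·32 − 495 = -191
  F = 168 − 32 + 84 + 6·(-191) = -926
  A = 217 − 2·32 + (-191) + 4·(-926) = -3742
Policy B (R + 43, D := 140):
  B = 32
  Y = 212 − 4·32 = 84
  R = 223 − 2·32 + 4·84 (+43 from intervention) = 538
  D = 140
  F = 168 − 32 + 84 + 6·140 = 1060
  A = 217 − 2·32 + 140 + 4·1060 = 4533
Change in A: 4533 − (-3742) = 8275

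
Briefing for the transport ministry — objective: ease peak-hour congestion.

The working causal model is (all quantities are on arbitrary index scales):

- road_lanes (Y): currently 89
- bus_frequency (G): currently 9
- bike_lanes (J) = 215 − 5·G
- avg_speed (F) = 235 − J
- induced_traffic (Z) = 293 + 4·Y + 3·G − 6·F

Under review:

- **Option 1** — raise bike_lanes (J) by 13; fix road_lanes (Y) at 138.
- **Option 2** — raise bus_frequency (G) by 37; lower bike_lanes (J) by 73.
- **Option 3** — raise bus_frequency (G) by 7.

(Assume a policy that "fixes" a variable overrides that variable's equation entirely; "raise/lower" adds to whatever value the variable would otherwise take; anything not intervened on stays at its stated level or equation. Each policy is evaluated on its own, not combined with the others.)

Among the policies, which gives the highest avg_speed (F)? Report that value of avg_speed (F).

Option 1 (J + 13, Y := 138):
  G = 9
  J = 215 − 5·9 (+13 from intervention) = 183
  F = 235 − 183 = 52
Option 2 (G + 37, J − 73):
  G = 9 + 37 = 46
  J = 215 − 5·46 (−73 from intervention) = -88
  F = 235 − (-88) = 323
Option 3 (G + 7):
  G = 9 + 7 = 16
  J = 215 − 5·16 = 135
  F = 235 − 135 = 100
Comparing — Option 1: F=52, Option 2: F=323, Option 3: F=100. Highest is 323 (Option 2).

323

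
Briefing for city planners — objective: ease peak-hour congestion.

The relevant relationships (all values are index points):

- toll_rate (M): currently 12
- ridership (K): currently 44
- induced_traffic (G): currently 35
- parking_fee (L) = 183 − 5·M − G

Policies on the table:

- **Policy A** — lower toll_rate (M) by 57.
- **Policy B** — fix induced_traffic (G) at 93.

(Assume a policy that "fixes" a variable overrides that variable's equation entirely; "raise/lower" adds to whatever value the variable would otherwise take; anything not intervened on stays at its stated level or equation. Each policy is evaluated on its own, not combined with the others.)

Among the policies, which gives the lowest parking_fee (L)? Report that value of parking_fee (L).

Policy A (M − 57):
  M = 12 − 57 = -45
  G = 35
  L = 183 − 5·(-45) − 35 = 373
Policy B (G := 93):
  M = 12
  G = 93
  L = 183 − 5·12 − 93 = 30
Comparing — Policy A: L=373, Policy B: L=30. Lowest is 30 (Policy B).

30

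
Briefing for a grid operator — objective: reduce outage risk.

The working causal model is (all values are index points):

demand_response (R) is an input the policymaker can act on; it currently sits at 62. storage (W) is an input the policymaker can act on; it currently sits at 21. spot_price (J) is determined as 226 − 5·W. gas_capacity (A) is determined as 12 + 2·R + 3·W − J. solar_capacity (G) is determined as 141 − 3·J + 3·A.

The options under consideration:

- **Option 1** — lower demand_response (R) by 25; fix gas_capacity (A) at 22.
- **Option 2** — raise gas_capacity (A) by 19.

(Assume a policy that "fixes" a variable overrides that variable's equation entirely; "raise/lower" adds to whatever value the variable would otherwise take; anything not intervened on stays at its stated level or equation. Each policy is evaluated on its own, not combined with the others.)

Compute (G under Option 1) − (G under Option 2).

-225

Option 1 (R − 25, A := 22):
  R = 62 − 25 = 37
  W = 21
  J = 226 − 5·21 = 121
  A = 22
  G = 141 − 3·121 + 3·22 = -156
Option 2 (A + 19):
  R = 62
  W = 21
  J = 226 − 5·21 = 121
  A = 12 + 2·62 + 3·21 − 121 (+19 from intervention) = 97
  G = 141 − 3·121 + 3·97 = 69
G: -156 − 69 = -225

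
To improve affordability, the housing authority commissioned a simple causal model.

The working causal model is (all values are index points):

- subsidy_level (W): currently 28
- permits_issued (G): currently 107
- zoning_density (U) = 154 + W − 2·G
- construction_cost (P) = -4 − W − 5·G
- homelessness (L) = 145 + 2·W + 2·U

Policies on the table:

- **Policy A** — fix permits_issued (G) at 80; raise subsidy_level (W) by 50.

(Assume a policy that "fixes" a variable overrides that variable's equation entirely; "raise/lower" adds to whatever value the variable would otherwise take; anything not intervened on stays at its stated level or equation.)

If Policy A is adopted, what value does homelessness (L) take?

Policy A (G := 80, W + 50):
  W = 28 + 50 = 78
  G = 80
  U = 154 + 78 − 2·80 = 72
  L = 145 + 2·78 + 2·72 = 445

445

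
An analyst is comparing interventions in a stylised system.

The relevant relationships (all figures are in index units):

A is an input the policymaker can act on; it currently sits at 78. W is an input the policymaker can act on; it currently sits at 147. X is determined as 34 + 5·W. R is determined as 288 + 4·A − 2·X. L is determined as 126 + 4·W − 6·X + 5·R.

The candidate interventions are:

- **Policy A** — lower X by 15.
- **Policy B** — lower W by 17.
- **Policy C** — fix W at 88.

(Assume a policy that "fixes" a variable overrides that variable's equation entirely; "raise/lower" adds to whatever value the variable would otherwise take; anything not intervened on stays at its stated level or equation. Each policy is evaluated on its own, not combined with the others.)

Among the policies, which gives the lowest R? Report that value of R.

Policy A (X − 15):
  A = 78
  W = 147
  X = 34 + 5·147 (−15 from intervention) = 754
  R = 288 + 4·78 − 2·754 = -908
Policy B (W − 17):
  A = 78
  W = 147 − 17 = 130
  X = 34 + 5·130 = 684
  R = 288 + 4·78 − 2·684 = -768
Policy C (W := 88):
  A = 78
  W = 88
  X = 34 + 5·88 = 474
  R = 288 + 4·78 − 2·474 = -348
Comparing — Policy A: R=-908, Policy B: R=-768, Policy C: R=-348. Lowest is -908 (Policy A).

-908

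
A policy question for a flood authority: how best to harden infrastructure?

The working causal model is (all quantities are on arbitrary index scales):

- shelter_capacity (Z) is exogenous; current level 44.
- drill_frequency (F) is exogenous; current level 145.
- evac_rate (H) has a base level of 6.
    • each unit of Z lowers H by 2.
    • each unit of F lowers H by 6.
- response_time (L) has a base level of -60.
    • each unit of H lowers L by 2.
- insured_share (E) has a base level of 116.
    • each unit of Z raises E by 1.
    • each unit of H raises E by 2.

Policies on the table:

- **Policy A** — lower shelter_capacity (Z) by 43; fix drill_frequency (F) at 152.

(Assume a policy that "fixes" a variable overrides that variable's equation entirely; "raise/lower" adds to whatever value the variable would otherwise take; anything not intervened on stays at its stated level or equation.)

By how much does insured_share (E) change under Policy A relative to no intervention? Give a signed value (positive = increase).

Baseline:
  Z = 44
  F = 145
  H = 6 − 2·44 − 6·145 = -952
  E = 116 + 44 + 2·(-952) = -1744
Policy A (Z − 43, F := 152):
  Z = 44 − 43 = 1
  F = 152
  H = 6 − 2·1 − 6·152 = -908
  E = 116 + 1 + 2·(-908) = -1699
Change in E: -1699 − (-1744) = 45

45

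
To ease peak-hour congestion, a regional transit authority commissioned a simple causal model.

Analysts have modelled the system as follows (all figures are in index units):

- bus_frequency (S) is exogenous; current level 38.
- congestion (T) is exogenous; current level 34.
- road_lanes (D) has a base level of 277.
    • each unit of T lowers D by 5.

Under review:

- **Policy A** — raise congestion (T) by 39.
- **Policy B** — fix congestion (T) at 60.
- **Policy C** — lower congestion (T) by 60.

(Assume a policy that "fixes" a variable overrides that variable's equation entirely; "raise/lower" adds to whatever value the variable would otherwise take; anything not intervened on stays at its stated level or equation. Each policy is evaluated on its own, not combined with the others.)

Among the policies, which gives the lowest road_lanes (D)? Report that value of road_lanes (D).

Policy A (T + 39):
  T = 34 + 39 = 73
  D = 277 − 5·73 = -88
Policy B (T := 60):
  T = 60
  D = 277 − 5·60 = -23
Policy C (T − 60):
  T = 34 − 60 = -26
  D = 277 − 5·(-26) = 407
Comparing — Policy A: D=-88, Policy B: D=-23, Policy C: D=407. Lowest is -88 (Policy A).

-88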